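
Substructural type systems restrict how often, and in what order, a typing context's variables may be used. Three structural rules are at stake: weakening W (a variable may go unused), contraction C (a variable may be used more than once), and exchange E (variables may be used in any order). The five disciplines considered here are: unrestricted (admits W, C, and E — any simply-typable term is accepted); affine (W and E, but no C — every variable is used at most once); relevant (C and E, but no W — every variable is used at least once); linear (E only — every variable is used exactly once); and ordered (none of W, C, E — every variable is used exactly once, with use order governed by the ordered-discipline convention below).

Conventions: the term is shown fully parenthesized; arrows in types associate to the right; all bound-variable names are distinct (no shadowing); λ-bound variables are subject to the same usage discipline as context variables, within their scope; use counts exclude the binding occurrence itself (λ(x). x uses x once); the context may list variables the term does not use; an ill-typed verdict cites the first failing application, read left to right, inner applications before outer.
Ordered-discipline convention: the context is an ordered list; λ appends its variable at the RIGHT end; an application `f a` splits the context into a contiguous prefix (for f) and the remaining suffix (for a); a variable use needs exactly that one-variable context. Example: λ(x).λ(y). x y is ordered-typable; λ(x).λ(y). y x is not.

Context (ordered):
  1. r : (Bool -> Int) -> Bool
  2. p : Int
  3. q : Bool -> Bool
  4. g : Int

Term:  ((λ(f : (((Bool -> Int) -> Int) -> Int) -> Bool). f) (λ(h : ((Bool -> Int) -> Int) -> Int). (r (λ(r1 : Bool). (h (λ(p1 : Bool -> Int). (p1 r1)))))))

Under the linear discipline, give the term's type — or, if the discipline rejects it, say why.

not well-typed under linear — p, q, g never used (weakening)
usage: r: 1×, p: 0×, q: 0×, g: 0×, f (bound): 1×, h (bound): 1×, r1 (bound): 1×, p1 (bound): 1×
uses in reading order: f, r, h, p1, r1
typing: well-typed — term : (((Bool -> Int) -> Int) -> Int) -> Bool
all disciplines: ordered ✗ · linear ✗ · affine ✓ · relevant ✗ · unrestricted ✓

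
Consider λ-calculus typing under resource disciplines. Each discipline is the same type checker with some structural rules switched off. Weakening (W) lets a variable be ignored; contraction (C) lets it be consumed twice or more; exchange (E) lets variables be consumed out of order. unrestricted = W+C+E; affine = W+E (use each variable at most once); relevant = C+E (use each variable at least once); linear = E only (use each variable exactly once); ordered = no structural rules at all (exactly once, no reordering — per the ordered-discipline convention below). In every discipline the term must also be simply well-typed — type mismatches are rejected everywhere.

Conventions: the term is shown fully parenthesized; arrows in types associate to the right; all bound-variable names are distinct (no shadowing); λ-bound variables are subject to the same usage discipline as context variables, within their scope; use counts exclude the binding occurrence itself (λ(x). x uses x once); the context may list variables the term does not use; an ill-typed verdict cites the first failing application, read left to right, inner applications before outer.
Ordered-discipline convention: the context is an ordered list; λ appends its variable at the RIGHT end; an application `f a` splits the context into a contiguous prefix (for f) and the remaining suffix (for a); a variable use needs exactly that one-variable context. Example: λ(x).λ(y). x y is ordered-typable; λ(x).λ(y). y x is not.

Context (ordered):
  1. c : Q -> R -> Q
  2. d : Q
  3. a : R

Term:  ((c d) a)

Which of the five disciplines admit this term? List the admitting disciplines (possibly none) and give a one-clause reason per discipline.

accepted by: ordered, linear, affine, relevant, unrestricted
counts: c=1, d=1, a=1
order of uses: c, d, a
typing: the term checks, with type Q
ordered: ✓ — one use each (c, d, a); ordered split holds
linear: ✓ — each of c, d, a used exactly once
affine: ✓ — at most one use each (c, d, a)
relevant: ✓ — at least one use each (c, d, a)
unrestricted: ✓ — type-checks (Q) and nothing is barred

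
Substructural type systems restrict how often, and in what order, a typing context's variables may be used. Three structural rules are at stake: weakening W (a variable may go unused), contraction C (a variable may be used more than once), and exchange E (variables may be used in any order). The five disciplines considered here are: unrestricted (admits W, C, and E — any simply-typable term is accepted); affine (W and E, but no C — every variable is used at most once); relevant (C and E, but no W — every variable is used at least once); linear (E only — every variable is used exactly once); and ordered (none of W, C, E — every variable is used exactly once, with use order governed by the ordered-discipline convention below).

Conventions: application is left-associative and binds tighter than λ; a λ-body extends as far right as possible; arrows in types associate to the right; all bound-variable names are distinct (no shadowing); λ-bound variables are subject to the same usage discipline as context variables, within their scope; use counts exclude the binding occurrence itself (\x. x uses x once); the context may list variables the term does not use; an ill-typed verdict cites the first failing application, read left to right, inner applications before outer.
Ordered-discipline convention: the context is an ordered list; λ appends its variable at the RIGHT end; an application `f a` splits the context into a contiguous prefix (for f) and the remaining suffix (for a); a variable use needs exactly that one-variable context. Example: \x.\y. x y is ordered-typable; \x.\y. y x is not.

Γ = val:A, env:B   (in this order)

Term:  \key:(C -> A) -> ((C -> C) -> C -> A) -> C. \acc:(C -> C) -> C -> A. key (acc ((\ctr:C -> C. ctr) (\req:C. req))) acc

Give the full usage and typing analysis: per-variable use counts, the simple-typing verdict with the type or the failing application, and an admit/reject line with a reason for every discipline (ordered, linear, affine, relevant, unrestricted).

variable uses: val ×0, env ×0, key [bound] ×1, acc [bound] ×2, ctr [bound] ×1, req [bound] ×1
uses in reading order: key, acc, ctr, req, acc
typing: well-typed — term : ((C -> A) -> ((C -> C) -> C -> A) -> C) -> ((C -> C) -> C -> A) -> C
ordered: ✗, acc ×2 used more than once (contraction); needs weakening: val, env unused
linear: ✗, acc ×2 used more than once (contraction); needs weakening: val, env unused
affine: ✗, acc ×2 used more than once (contraction)
relevant: ✗, needs weakening: val, env unused
unrestricted: ✓, simply typable at ((C -> A) -> ((C -> C) -> C -> A) -> C) -> ((C -> C) -> C -> A) -> C; W, C, E all held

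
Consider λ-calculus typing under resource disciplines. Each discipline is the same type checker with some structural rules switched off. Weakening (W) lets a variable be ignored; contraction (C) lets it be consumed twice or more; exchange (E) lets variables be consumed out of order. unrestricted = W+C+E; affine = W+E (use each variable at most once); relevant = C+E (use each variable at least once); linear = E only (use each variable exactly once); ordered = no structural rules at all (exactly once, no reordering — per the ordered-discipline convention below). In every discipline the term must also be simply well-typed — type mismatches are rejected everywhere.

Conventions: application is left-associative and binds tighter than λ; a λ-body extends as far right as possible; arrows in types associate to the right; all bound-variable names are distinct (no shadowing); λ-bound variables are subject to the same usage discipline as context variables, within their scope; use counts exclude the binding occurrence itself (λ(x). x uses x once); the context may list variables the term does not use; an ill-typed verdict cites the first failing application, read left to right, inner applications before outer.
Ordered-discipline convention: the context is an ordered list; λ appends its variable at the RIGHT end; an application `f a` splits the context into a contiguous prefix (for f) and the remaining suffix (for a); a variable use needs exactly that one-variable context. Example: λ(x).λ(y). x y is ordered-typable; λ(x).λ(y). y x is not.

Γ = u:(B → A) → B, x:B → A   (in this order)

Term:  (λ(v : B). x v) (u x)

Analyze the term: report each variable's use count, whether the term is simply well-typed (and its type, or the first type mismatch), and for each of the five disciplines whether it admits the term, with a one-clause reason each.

counts: u: 1×, x: 2×, v [bound]: 1×
use order (left to right): x, v, u, x
typing: well-typed — term : A
ordered: ✗, needs contraction — x ×2
linear: ✗, needs contraction — x ×2
affine: ✗, needs contraction — x ×2
relevant: ✓, none of u, x, v goes unused
unrestricted: ✓, type-checks (A) and nothing is barred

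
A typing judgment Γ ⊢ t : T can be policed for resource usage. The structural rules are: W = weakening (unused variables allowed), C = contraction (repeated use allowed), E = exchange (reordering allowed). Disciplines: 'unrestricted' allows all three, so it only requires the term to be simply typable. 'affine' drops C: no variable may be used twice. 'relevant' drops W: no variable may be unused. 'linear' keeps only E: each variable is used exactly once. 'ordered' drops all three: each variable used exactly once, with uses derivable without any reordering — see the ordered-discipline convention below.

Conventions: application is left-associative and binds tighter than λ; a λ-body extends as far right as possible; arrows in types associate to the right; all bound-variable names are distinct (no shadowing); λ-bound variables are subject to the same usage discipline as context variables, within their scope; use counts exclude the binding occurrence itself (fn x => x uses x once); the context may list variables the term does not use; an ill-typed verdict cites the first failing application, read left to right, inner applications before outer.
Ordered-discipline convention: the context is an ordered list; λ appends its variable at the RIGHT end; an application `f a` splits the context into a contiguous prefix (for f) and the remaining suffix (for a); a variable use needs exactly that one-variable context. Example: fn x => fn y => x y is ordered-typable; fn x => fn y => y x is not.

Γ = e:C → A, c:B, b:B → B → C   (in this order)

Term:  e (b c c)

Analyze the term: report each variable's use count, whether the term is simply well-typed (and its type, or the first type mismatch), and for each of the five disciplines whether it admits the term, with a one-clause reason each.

use counts: e: 1; c: 2; b: 1
left-to-right use order: e, b, c, c
typing: the term checks, with type A
ordered ✗ (repeated use of c ×2)
linear ✗ (repeated use of c ×2)
affine ✗ (repeated use of c ×2)
relevant ✓ (at least one use each (e, c, b))
unrestricted ✓ (simply typable at A; W, C, E all held)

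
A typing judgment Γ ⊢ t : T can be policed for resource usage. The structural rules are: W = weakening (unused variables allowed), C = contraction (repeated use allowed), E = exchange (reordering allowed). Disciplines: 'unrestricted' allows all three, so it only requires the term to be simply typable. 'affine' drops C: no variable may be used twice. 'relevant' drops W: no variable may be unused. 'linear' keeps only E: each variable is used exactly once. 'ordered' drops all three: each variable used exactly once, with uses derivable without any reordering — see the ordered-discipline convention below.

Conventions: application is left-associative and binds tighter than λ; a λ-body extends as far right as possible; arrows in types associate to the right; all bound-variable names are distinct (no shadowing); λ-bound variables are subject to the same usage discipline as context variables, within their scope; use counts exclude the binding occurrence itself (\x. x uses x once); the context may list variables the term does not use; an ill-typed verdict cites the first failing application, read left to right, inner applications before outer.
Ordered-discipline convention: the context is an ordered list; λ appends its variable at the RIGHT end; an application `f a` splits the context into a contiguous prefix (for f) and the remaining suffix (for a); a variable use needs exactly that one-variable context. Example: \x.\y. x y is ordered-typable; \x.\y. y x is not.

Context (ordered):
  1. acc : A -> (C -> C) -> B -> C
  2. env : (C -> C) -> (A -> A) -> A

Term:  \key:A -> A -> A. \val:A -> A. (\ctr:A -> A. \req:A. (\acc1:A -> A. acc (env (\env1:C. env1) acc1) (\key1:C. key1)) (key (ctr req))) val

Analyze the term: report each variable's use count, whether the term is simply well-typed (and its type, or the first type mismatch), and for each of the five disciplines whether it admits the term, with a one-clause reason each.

use counts: acc=1; env=1; key (λ-bound)=1; val (λ-bound)=1; ctr (λ-bound)=1; req (λ-bound)=1; acc1 (λ-bound)=1; env1 (λ-bound)=1; key1 (λ-bound)=1
use order (left to right): acc, env, env1, acc1, key1, key, ctr, req, val
typing: well-typed at (A -> A -> A) -> (A -> A) -> A -> B -> C
ordered: ✓ — one use each (acc, env, key, val, ctr, req, acc1, env1, key1); ordered split holds
linear: ✓ — each of acc, env, key, val, ctr, req, acc1, env1, key1 used exactly once
affine: ✓ — none of acc, env, key, val, ctr, req, acc1, env1, key1 used more than once
relevant: ✓ — at least one use each (acc, env, key, val, ctr, req, acc1, env1, key1)
unrestricted: ✓ — typability at (A -> A -> A) -> (A -> A) -> A -> B -> C is all that's needed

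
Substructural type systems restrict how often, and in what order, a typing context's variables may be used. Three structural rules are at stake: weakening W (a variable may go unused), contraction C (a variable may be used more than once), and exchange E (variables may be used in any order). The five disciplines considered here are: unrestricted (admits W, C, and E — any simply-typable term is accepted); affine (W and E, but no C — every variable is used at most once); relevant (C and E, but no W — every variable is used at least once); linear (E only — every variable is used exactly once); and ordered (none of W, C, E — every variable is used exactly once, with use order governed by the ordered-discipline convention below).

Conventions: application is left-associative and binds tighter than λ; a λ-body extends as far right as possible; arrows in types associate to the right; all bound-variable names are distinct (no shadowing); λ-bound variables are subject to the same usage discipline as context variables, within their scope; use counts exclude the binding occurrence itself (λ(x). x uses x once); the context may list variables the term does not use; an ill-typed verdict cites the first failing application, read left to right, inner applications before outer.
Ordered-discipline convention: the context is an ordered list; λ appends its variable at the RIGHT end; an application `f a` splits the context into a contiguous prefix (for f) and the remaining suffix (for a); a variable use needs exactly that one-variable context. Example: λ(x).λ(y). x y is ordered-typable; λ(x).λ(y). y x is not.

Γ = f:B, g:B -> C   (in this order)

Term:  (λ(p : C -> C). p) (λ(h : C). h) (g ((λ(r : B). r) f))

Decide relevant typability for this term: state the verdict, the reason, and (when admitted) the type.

yes — f, g, p, h, r: all used, weakening unneeded; term : C
counts: f: 1; g: 1; p (bound): 1; h (bound): 1; r (bound): 1
use order (left to right): p, h, g, r, f
typing: ✓ — C
across the five disciplines: ordered ✗ · linear ✓ · affine ✓ · relevant ✓ · unrestricted ✓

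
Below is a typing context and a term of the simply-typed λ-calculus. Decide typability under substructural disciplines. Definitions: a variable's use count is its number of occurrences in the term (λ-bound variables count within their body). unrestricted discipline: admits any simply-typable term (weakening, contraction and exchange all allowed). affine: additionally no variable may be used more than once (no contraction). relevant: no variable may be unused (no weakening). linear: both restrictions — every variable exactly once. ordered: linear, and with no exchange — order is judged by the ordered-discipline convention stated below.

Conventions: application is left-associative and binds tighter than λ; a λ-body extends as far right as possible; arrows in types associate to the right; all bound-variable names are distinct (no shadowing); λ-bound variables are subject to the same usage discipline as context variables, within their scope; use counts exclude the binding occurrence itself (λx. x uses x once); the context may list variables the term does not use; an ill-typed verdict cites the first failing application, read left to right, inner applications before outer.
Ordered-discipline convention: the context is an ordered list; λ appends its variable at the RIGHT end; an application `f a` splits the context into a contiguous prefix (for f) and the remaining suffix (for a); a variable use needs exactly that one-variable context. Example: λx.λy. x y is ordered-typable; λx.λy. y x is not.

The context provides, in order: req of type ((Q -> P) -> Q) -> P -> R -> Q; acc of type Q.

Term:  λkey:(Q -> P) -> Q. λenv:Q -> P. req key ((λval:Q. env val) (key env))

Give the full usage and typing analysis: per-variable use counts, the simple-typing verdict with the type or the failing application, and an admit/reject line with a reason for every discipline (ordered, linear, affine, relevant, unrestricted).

variable uses: req ×1; acc ×0; key (bound) ×2; env (bound) ×2; val (bound) ×1
use order (left to right): req, key, env, val, key, env
typing: ✓ — ((Q -> P) -> Q) -> (Q -> P) -> R -> Q
ordered: ✗, needs contraction — key ×2, env ×2; acc left unused
linear: ✗, needs contraction — key ×2, env ×2; acc left unused
affine: ✗, needs contraction — key ×2, env ×2
relevant: ✗, acc left unused
unrestricted: ✓, typability at ((Q -> P) -> Q) -> (Q -> P) -> R -> Q is all that's needed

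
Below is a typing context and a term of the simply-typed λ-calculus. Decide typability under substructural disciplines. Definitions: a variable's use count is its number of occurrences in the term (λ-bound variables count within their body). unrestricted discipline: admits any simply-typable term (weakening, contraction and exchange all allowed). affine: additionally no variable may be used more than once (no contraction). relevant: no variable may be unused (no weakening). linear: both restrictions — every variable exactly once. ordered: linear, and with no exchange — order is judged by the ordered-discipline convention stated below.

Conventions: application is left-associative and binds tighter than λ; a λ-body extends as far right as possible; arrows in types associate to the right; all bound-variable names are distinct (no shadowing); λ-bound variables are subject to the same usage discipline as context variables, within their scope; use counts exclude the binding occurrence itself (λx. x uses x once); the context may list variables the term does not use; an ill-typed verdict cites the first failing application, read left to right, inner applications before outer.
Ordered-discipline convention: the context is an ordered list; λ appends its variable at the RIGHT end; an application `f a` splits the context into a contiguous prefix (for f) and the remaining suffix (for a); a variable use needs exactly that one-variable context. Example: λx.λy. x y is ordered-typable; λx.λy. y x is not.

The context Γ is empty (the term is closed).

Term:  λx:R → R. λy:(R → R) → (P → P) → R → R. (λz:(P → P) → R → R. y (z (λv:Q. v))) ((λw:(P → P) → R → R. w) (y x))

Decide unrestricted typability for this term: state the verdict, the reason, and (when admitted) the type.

no — fails simple typing
variable uses: x (λ-bound): 1×; y (λ-bound): 2×; z (λ-bound): 1×; v (λ-bound): 1×; w (λ-bound): 1×
use order (left to right): y, z, v, w, y, x
typing: ill-typed: a function awaiting P → P gets Q → Q
across the five disciplines: ordered ✗; linear ✗; affine ✗; relevant ✗; unrestricted ✗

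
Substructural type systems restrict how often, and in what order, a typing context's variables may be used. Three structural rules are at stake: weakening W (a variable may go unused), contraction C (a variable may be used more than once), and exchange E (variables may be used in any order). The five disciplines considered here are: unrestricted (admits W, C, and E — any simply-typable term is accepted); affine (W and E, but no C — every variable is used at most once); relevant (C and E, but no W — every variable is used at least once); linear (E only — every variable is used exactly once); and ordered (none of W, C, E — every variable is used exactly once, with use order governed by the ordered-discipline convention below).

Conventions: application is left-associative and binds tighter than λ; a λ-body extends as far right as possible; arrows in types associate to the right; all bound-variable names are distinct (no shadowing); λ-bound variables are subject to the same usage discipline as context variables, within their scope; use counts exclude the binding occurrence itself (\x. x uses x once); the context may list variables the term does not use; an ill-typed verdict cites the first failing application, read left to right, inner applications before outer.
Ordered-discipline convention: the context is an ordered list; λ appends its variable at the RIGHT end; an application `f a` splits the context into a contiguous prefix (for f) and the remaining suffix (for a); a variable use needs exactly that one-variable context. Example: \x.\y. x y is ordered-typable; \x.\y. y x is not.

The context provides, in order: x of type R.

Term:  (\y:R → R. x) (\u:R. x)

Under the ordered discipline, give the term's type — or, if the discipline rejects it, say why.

not well-typed under ordered — uses contraction: x ×2; unused: y, u — weakening required
variable uses: x: 2×; y [bound]: 0×; u [bound]: 0×
order of uses: x, x
typing: well-typed — term : R
summary: ordered ✗, linear ✗, affine ✗, relevant ✗, unrestricted ✓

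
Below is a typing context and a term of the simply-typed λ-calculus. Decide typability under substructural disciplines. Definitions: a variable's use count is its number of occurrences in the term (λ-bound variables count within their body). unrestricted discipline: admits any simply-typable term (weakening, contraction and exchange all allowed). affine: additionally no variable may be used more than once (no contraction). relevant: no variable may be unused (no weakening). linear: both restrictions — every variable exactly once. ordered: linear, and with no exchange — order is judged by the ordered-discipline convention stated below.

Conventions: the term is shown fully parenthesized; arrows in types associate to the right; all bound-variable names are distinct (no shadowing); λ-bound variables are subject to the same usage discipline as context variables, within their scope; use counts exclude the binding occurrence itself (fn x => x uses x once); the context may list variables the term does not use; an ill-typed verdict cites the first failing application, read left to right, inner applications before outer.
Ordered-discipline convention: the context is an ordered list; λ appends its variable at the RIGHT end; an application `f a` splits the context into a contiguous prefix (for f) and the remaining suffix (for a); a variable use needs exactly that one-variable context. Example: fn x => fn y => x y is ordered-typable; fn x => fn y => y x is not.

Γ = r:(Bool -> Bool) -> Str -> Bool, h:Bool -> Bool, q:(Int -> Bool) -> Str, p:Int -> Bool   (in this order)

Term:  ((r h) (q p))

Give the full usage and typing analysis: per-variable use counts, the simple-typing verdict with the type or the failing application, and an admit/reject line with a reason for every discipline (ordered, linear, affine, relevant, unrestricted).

use counts: r: 1; h: 1; q: 1; p: 1
uses in reading order: r, h, q, p
typing: well-typed at Bool
ordered: ✓, single-use (r, h, q, p), ordered derivation ok
linear: ✓, r, h, q, p: one use apiece
affine: ✓, none of r, h, q, p used more than once
relevant: ✓, none of r, h, q, p goes unused
unrestricted: ✓, simply typable at Bool; W, C, E all held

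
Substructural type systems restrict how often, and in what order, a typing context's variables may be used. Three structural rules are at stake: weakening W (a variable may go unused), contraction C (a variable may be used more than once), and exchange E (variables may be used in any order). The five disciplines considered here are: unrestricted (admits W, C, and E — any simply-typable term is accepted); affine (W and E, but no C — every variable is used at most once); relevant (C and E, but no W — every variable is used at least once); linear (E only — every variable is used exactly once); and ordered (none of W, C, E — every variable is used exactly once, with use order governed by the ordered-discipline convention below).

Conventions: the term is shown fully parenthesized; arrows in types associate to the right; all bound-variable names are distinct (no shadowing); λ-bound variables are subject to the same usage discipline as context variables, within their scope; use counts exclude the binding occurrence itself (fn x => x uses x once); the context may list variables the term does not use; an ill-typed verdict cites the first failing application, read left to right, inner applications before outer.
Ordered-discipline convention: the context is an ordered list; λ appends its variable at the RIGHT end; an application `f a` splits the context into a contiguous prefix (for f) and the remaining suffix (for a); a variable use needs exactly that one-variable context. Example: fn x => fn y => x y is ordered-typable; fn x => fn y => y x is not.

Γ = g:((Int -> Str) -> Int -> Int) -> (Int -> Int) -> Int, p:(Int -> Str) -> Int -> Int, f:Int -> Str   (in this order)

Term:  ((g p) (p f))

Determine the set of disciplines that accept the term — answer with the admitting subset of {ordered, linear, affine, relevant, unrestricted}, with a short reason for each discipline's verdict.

admitting disciplines: relevant, unrestricted
counts: g=1; p=2; f=1
order of uses: g, p, p, f
typing: well-typed — term : Int
ordered: ✗, uses contraction: p ×2
linear: ✗, uses contraction: p ×2
affine: ✗, uses contraction: p ×2
relevant: ✓, at least one use each (g, p, f)
unrestricted: ✓, well-typed at Int; no restrictions here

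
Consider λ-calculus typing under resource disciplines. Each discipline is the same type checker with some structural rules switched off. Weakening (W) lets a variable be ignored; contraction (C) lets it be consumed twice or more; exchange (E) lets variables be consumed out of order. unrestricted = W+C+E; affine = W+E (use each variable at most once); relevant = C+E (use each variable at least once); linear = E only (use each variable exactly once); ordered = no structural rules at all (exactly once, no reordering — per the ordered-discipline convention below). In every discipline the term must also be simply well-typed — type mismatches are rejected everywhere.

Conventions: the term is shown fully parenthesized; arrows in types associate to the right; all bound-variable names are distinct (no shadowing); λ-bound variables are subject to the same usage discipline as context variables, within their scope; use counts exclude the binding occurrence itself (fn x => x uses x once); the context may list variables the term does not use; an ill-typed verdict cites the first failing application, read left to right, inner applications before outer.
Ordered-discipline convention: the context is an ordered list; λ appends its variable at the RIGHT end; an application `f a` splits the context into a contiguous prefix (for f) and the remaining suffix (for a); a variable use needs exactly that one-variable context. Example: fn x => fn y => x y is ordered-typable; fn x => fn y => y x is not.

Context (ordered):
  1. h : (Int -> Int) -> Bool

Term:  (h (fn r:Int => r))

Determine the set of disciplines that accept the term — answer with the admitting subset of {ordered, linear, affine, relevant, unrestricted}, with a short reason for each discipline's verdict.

accepted by: ordered, linear, affine, relevant, unrestricted
variable uses: h=1; r (λ-bound)=1
uses in reading order: h, r
typing: well-typed at Bool
ordered ✓ (single-use (h, r), ordered derivation ok)
linear ✓ (h, r: one use apiece)
affine ✓ (no duplicate uses among h, r)
relevant ✓ (every one of h, r appears)
unrestricted ✓ (typability at Bool is all that's needed)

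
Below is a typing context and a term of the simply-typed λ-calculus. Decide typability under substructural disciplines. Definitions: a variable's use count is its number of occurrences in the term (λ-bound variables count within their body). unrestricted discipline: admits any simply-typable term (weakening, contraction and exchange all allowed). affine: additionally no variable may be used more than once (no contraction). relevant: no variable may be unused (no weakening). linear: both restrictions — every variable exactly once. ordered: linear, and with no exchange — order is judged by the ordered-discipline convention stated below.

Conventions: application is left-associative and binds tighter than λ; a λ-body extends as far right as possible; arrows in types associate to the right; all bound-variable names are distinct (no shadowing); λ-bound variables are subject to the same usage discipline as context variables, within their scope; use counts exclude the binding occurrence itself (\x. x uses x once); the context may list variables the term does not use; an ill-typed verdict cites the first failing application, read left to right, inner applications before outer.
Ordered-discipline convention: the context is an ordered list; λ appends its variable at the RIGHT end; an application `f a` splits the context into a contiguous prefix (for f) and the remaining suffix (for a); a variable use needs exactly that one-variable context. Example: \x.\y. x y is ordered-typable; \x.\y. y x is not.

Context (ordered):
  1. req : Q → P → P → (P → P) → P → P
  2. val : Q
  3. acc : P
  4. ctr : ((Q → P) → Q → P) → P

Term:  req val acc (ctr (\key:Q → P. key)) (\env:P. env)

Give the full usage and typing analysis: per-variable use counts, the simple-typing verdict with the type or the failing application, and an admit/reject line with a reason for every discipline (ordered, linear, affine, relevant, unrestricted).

variable uses: req: 1×, val: 1×, acc: 1×, ctr: 1×, key [bound]: 1×, env [bound]: 1×
left-to-right use order: req, val, acc, ctr, key, env
typing: the term checks, with type P → P
ordered: ✓, one use each (req, val, acc, ctr, key, env); ordered split holds
linear: ✓, each of req, val, acc, ctr, key, env used exactly once
affine: ✓, no duplicate uses among req, val, acc, ctr, key, env
relevant: ✓, none of req, val, acc, ctr, key, env goes unused
unrestricted: ✓, typability at P → P is all that's needed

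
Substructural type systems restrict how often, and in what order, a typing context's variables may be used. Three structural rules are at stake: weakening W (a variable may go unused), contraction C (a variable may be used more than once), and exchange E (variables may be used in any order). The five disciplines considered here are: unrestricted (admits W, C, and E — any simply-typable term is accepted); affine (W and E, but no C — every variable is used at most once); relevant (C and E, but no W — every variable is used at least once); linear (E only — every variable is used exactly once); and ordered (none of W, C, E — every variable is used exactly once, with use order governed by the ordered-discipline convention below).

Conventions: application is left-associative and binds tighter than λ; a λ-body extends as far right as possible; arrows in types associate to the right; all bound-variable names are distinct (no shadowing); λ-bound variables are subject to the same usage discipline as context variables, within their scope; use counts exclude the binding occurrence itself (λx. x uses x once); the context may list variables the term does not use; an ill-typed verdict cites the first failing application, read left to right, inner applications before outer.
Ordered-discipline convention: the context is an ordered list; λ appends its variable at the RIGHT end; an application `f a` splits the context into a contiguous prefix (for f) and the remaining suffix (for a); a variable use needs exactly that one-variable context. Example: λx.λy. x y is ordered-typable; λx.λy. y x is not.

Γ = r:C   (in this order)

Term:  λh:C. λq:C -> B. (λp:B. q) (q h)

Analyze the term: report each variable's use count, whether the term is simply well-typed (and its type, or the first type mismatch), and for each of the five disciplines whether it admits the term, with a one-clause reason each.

counts: r: 0, h (bound): 1, q (bound): 2, p (bound): 0
order of uses: q, q, h
typing: well-typed — term : C -> (C -> B) -> C -> B
ordered ✗ (q ×2 used more than once (contraction); unused: r, p — weakening required)
linear ✗ (q ×2 used more than once (contraction); unused: r, p — weakening required)
affine ✗ (q ×2 used more than once (contraction))
relevant ✗ (unused: r, p — weakening required)
unrestricted ✓ (type-checks (C -> (C -> B) -> C -> B) and nothing is barred)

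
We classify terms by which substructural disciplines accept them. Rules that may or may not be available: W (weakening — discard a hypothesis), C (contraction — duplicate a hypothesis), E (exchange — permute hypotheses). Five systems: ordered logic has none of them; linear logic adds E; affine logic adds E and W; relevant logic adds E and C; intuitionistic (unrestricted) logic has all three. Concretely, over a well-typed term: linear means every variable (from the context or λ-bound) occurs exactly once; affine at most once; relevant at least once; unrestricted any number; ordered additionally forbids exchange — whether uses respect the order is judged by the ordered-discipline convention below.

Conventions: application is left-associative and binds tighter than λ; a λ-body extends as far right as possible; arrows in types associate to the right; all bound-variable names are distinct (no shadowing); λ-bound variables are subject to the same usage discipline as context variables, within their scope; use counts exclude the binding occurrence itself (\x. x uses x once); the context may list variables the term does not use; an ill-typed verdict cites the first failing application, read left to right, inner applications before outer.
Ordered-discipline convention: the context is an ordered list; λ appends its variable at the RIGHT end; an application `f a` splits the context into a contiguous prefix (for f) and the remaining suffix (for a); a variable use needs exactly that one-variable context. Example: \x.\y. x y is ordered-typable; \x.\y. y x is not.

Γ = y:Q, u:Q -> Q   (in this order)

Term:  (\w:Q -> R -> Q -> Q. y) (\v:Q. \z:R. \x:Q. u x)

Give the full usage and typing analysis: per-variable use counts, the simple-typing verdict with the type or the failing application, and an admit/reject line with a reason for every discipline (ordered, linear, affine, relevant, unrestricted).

variable uses: y=1, u=1, w [bound]=0, v [bound]=0, z [bound]=0, x [bound]=1
order of uses: y, u, x
typing: well-typed at Q
ordered: ✗ — w, v, z never used (weakening)
linear: ✗ — w, v, z never used (weakening)
affine: ✓ — none of y, u, w, v, z, x used more than once
relevant: ✗ — w, v, z never used (weakening)
unrestricted: ✓ — type-checks (Q) and nothing is barred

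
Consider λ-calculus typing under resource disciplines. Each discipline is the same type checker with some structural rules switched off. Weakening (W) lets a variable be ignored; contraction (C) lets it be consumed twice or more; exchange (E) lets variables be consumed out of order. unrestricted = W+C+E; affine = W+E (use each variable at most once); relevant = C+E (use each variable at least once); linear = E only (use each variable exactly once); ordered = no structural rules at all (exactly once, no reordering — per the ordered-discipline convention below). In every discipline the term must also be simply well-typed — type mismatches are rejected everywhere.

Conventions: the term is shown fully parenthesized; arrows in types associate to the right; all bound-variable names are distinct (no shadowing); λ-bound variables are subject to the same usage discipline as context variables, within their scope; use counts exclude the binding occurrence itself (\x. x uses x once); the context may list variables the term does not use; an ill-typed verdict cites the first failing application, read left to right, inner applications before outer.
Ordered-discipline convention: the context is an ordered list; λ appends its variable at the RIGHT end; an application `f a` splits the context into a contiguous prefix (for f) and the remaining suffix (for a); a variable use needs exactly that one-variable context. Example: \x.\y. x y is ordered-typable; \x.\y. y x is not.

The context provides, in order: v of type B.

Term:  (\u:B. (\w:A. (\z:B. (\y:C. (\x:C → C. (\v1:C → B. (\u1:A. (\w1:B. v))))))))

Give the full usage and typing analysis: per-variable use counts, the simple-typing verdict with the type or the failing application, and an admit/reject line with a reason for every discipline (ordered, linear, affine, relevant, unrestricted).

usage: v ×1, u [bound] ×0, w [bound] ×0, z [bound] ×0, y [bound] ×0, x [bound] ×0, v1 [bound] ×0, u1 [bound] ×0, w1 [bound] ×0
use order (left to right): v
typing: well-typed — term : B → A → B → C → (C → C) → (C → B) → A → B → B
ordered: ✗, u, w, z, y, x, v1, u1, w1 never used (weakening)
linear: ✗, u, w, z, y, x, v1, u1, w1 never used (weakening)
affine: ✓, v, u, w, z, y, x, v1, u1, w1: no repeats, contraction unneeded
relevant: ✗, u, w, z, y, x, v1, u1, w1 never used (weakening)
unrestricted: ✓, well-typed at B → A → B → C → (C → C) → (C → B) → A → B → B; no restrictions here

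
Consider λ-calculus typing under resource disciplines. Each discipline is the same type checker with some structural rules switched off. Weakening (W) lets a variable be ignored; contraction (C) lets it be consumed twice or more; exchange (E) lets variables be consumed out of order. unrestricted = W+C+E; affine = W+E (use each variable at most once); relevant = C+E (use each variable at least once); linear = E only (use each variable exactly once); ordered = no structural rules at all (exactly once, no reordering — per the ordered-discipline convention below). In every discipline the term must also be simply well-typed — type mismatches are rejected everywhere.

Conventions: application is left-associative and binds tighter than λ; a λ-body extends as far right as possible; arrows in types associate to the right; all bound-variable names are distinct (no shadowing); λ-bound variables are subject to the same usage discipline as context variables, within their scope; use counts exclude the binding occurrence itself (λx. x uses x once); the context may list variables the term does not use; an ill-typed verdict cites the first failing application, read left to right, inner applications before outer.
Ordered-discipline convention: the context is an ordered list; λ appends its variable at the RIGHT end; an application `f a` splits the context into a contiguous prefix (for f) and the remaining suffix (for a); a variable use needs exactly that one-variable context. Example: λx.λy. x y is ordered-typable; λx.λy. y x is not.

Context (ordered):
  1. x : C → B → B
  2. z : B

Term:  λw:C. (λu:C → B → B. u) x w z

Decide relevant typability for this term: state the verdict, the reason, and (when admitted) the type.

yes — every one of x, z, w, u appears; term : C → B
usage: x=1, z=1, w [bound]=1, u [bound]=1
left-to-right use order: u, x, w, z
typing: ✓ — C → B
per-discipline verdicts: ordered ✗ | linear ✓ | affine ✓ | relevant ✓ | unrestricted ✓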